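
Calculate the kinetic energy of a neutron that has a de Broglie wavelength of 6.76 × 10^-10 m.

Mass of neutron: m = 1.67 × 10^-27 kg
2.88 × 10^-22 J (or 1.80 × 10^-3 eV)

From λ = h/√(2mKE), we solve for KE:

λ² = h²/(2mKE)
KE = h²/(2mλ²)
KE = (6.626 × 10^-34 J·s)² / (2 × 1.67 × 10^-27 kg × (6.76 × 10^-10 m)²)
KE = 2.88 × 10^-22 J
KE = 1.80 × 10^-3 eV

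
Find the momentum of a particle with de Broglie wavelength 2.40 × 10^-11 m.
2.76 × 10^-23 kg·m/s

From the de Broglie relation λ = h/p, we solve for p:

p = h/λ
p = (6.626 × 10^-34 J·s) / (2.40 × 10^-11 m)
p = 2.76 × 10^-23 kg·m/s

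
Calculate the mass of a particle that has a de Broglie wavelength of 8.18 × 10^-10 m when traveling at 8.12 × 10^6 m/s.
9.98 × 10^-32 kg

From the de Broglie relation λ = h/(mv), we solve for m:

m = h/(λv)
m = (6.626 × 10^-34 J·s) / (8.18 × 10^-10 m × 8.12 × 10^6 m/s)
m = 9.98 × 10^-32 kg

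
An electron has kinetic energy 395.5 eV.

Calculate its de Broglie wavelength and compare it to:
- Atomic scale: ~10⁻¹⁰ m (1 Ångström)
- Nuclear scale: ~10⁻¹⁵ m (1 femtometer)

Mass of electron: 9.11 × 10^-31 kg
λ = 6.17 × 10^-11 m, which is between nuclear and atomic scales.

Using λ = h/√(2mKE):

KE = 395.5 eV = 6.337 × 10^-17 J

λ = h/√(2mKE)
λ = (6.626 × 10^-34 J·s) / √(2 × 9.11 × 10^-31 kg × 6.337 × 10^-17 J)
λ = 6.17 × 10^-11 m

Comparison:
- Atomic scale (10⁻¹⁰ m): λ is 0.62× this size
- Nuclear scale (10⁻¹⁵ m): λ is 6.2e+04× this size

The wavelength is between nuclear and atomic scales.

This wavelength is appropriate for probing atomic structure but too large for nuclear physics experiments.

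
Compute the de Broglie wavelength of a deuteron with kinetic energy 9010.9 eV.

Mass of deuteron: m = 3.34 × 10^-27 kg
2.13 × 10^-13 m

Using λ = h/√(2mKE):

First convert KE to Joules: KE = 9010.9 eV = 1.444 × 10^-15 J

λ = h/√(2mKE)
λ = (6.626 × 10^-34 J·s) / √(2 × 3.34 × 10^-27 kg × 1.444 × 10^-15 J)
λ = 2.13 × 10^-13 m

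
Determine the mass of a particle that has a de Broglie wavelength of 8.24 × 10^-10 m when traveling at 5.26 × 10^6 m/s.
1.53 × 10^-31 kg

From the de Broglie relation λ = h/(mv), we solve for m:

m = h/(λv)
m = (6.626 × 10^-34 J·s) / (8.24 × 10^-10 m × 5.26 × 10^6 m/s)
m = 1.53 × 10^-31 kg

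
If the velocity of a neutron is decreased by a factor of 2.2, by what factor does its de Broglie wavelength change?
The wavelength increases by a factor of 2.2.

From λ = h/(mv), the wavelength is inversely proportional to velocity:

λ ∝ 1/v

If v → v/2.2, then λ → 2.2λ

When velocity is decreased by a factor of 2.2, the wavelength increases by a factor of 2.2.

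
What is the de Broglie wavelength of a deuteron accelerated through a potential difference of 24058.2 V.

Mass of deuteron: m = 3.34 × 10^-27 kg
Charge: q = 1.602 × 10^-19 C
1.31 × 10^-13 m

When a particle is accelerated through voltage V, it gains kinetic energy KE = qV.

The de Broglie wavelength is then λ = h/√(2mqV):

λ = h/√(2mqV)
λ = (6.626 × 10^-34 J·s) / √(2 × 3.34 × 10^-27 kg × 1.602 × 10^-19 C × 24058.2 V)
λ = 1.31 × 10^-13 m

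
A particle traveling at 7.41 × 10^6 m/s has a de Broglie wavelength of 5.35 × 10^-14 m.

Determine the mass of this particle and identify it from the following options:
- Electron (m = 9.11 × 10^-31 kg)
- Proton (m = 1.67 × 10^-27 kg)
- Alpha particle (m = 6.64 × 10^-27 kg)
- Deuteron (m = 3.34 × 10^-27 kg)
The particle is a proton.

From λ = h/(mv), solve for mass:

m = h/(λv)
m = (6.626 × 10^-34 J·s) / (5.35 × 10^-14 m × 7.41 × 10^6 m/s)
m = 1.67 × 10^-27 kg

Comparing with the listed masses, this is closest to a proton.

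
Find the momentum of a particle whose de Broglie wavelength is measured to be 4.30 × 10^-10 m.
1.54 × 10^-24 kg·m/s

From the de Broglie relation λ = h/p, we solve for p:

p = h/λ
p = (6.626 × 10^-34 J·s) / (4.30 × 10^-10 m)
p = 1.54 × 10^-24 kg·m/s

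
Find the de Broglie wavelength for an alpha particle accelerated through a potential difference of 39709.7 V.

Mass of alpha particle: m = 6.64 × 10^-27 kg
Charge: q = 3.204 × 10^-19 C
5.10 × 10^-14 m

When a particle is accelerated through voltage V, it gains kinetic energy KE = qV.

The de Broglie wavelength is then λ = h/√(2mqV):

λ = h/√(2mqV)
λ = (6.626 × 10^-34 J·s) / √(2 × 6.64 × 10^-27 kg × 3.204 × 10^-19 C × 39709.7 V)
λ = 5.10 × 10^-14 m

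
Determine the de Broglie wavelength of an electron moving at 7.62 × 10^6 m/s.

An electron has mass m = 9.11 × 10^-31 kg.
9.55 × 10^-11 m

Using the de Broglie relation λ = h/(mv):

λ = h/(mv)
λ = (6.626 × 10^-34 J·s) / (9.11 × 10^-31 kg × 7.62 × 10^6 m/s)
λ = 9.55 × 10^-11 m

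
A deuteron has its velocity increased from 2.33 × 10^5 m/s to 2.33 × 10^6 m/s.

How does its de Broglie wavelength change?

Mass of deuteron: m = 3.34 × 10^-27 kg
The wavelength decreases by a factor of 10.

Using λ = h/(mv):

Initial wavelength: λ₁ = h/(mv₁) = 8.51 × 10^-13 m
Final wavelength: λ₂ = h/(mv₂) = 8.51 × 10^-14 m

Since λ ∝ 1/v, when velocity increases by a factor of 10, the wavelength decreases by a factor of 10.

λ₂/λ₁ = v₁/v₂ = 1/10

The wavelength decreases by a factor of 10.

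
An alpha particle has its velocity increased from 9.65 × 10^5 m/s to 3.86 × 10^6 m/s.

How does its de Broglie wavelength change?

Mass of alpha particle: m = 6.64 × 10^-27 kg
The wavelength decreases by a factor of 4.

Using λ = h/(mv):

Initial wavelength: λ₁ = h/(mv₁) = 1.03 × 10^-13 m
Final wavelength: λ₂ = h/(mv₂) = 2.59 × 10^-14 m

Since λ ∝ 1/v, when velocity increases by a factor of 4, the wavelength decreases by a factor of 4.

λ₂/λ₁ = v₁/v₂ = 1/4

The wavelength decreases by a factor of 4.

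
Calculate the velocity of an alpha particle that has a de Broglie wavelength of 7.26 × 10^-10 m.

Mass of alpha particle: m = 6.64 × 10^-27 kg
1.37 × 10^2 m/s

From the de Broglie relation λ = h/(mv), we solve for v:

v = h/(mλ)
v = (6.626 × 10^-34 J·s) / (6.64 × 10^-27 kg × 7.26 × 10^-10 m)
v = 1.37 × 10^2 m/s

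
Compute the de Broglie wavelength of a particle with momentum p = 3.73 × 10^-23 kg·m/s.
1.78 × 10^-11 m

Using the de Broglie relation λ = h/p:

λ = h/p
λ = (6.626 × 10^-34 J·s) / (3.73 × 10^-23 kg·m/s)
λ = 1.78 × 10^-11 m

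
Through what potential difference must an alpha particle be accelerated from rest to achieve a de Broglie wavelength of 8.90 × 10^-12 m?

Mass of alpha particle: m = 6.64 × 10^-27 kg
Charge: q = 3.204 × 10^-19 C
1.30 V

From λ = h/√(2mqV), we solve for V:

λ² = h²/(2mqV)
V = h²/(2mqλ²)
V = (6.626 × 10^-34 J·s)² / (2 × 6.64 × 10^-27 kg × 3.204 × 10^-19 C × (8.90 × 10^-12 m)²)
V = 1.30 V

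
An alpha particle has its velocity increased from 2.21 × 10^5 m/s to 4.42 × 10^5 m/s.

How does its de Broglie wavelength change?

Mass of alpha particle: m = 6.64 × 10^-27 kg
The wavelength decreases by a factor of 2.

Using λ = h/(mv):

Initial wavelength: λ₁ = h/(mv₁) = 4.52 × 10^-13 m
Final wavelength: λ₂ = h/(mv₂) = 2.26 × 10^-13 m

Since λ ∝ 1/v, when velocity increases by a factor of 2, the wavelength decreases by a factor of 2.

λ₂/λ₁ = v₁/v₂ = 1/2

The wavelength decreases by a factor of 2.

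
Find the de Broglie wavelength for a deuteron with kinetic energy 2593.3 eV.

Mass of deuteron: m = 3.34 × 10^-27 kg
3.98 × 10^-13 m

Using λ = h/√(2mKE):

First convert KE to Joules: KE = 2593.3 eV = 4.155 × 10^-16 J

λ = h/√(2mKE)
λ = (6.626 × 10^-34 J·s) / √(2 × 3.34 × 10^-27 kg × 4.155 × 10^-16 J)
λ = 3.98 × 10^-13 m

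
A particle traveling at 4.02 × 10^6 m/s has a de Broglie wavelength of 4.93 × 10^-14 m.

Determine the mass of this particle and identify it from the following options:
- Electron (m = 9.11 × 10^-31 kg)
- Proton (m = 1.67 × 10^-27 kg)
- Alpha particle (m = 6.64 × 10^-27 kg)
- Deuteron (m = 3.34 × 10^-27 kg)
The particle is a deuteron.

From λ = h/(mv), solve for mass:

m = h/(λv)
m = (6.626 × 10^-34 J·s) / (4.93 × 10^-14 m × 4.02 × 10^6 m/s)
m = 3.34 × 10^-27 kg

Comparing with the listed masses, this is closest to a deuteron.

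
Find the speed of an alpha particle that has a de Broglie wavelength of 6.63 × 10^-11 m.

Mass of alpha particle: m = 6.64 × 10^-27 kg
1.51 × 10^3 m/s

From the de Broglie relation λ = h/(mv), we solve for v:

v = h/(mλ)
v = (6.626 × 10^-34 J·s) / (6.64 × 10^-27 kg × 6.63 × 10^-11 m)
v = 1.51 × 10^3 m/s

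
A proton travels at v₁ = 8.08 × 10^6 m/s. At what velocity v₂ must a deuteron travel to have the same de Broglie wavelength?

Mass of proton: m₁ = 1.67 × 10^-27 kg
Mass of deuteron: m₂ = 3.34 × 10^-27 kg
v₂ = 4.04 × 10^6 m/s

For equal de Broglie wavelengths: λ₁ = λ₂

h/(m₁v₁) = h/(m₂v₂)
m₁v₁ = m₂v₂
v₂ = v₁ · (m₁/m₂)

v₂ = 8.08 × 10^6 m/s × (1.67 × 10^-27 kg / 3.34 × 10^-27 kg)
v₂ = 4.04 × 10^6 m/s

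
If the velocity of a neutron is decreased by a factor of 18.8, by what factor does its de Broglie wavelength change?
The wavelength increases by a factor of 18.8.

From λ = h/(mv), the wavelength is inversely proportional to velocity:

λ ∝ 1/v

If v → v/18.8, then λ → 18.8λ

When velocity is decreased by a factor of 18.8, the wavelength increases by a factor of 18.8.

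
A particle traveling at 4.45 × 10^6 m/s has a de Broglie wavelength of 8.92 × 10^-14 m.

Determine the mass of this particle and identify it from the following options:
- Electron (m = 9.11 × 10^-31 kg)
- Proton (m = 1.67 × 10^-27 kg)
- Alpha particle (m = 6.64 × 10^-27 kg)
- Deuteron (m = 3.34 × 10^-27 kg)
The particle is a proton.

From λ = h/(mv), solve for mass:

m = h/(λv)
m = (6.626 × 10^-34 J·s) / (8.92 × 10^-14 m × 4.45 × 10^6 m/s)
m = 1.67 × 10^-27 kg

Comparing with the listed masses, this is closest to a proton.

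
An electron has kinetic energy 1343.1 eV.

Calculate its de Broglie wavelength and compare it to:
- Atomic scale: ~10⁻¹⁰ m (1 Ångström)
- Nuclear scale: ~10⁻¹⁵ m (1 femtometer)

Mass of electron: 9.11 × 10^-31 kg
λ = 3.35 × 10^-11 m, which is between nuclear and atomic scales.

Using λ = h/√(2mKE):

KE = 1343.1 eV = 2.152 × 10^-16 J

λ = h/√(2mKE)
λ = (6.626 × 10^-34 J·s) / √(2 × 9.11 × 10^-31 kg × 2.152 × 10^-16 J)
λ = 3.35 × 10^-11 m

Comparison:
- Atomic scale (10⁻¹⁰ m): λ is 0.33× this size
- Nuclear scale (10⁻¹⁵ m): λ is 3.3e+04× this size

The wavelength is between nuclear and atomic scales.

This wavelength is appropriate for probing atomic structure but too large for nuclear physics experiments.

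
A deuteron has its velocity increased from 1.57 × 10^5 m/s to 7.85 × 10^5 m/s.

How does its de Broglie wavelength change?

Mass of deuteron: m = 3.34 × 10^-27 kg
The wavelength decreases by a factor of 5.

Using λ = h/(mv):

Initial wavelength: λ₁ = h/(mv₁) = 1.26 × 10^-12 m
Final wavelength: λ₂ = h/(mv₂) = 2.53 × 10^-13 m

Since λ ∝ 1/v, when velocity increases by a factor of 5, the wavelength decreases by a factor of 5.

λ₂/λ₁ = v₁/v₂ = 1/5

The wavelength decreases by a factor of 5.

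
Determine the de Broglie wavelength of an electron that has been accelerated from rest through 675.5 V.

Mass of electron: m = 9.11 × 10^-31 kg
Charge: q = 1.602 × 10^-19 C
4.72 × 10^-11 m

When a particle is accelerated through voltage V, it gains kinetic energy KE = qV.

The de Broglie wavelength is then λ = h/√(2mqV):

λ = h/√(2mqV)
λ = (6.626 × 10^-34 J·s) / √(2 × 9.11 × 10^-31 kg × 1.602 × 10^-19 C × 675.5 V)
λ = 4.72 × 10^-11 m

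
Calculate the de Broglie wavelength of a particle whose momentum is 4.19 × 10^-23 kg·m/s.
1.58 × 10^-11 m

Using the de Broglie relation λ = h/p:

λ = h/p
λ = (6.626 × 10^-34 J·s) / (4.19 × 10^-23 kg·m/s)
λ = 1.58 × 10^-11 m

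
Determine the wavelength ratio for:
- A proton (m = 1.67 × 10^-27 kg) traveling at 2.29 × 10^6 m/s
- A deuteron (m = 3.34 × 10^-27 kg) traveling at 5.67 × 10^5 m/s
λ₁/λ₂ = 0.495

Using λ = h/(mv):

λ₁ = h/(m₁v₁) = 1.73 × 10^-13 m
λ₂ = h/(m₂v₂) = 3.50 × 10^-13 m

Ratio λ₁/λ₂ = (m₂v₂)/(m₁v₁)
         = (3.34 × 10^-27 kg × 5.67 × 10^5 m/s) / (1.67 × 10^-27 kg × 2.29 × 10^6 m/s)
         = 0.495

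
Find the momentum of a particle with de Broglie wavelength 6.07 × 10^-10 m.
1.09 × 10^-24 kg·m/s

From the de Broglie relation λ = h/p, we solve for p:

p = h/λ
p = (6.626 × 10^-34 J·s) / (6.07 × 10^-10 m)
p = 1.09 × 10^-24 kg·m/s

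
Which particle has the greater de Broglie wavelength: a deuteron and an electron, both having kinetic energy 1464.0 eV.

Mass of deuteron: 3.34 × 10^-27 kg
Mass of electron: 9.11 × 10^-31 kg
The electron has the longer wavelength.

Using λ = h/√(2mKE):

For deuteron: λ₁ = h/√(2m₁KE) = 5.29 × 10^-13 m
For electron: λ₂ = h/√(2m₂KE) = 3.21 × 10^-11 m

Since λ ∝ 1/√m at constant kinetic energy, the lighter particle has the longer wavelength.

The electron has the longer de Broglie wavelength.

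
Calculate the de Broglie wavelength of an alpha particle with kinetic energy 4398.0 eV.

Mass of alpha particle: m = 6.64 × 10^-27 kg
2.17 × 10^-13 m

Using λ = h/√(2mKE):

First convert KE to Joules: KE = 4398.0 eV = 7.046 × 10^-16 J

λ = h/√(2mKE)
λ = (6.626 × 10^-34 J·s) / √(2 × 6.64 × 10^-27 kg × 7.046 × 10^-16 J)
λ = 2.17 × 10^-13 m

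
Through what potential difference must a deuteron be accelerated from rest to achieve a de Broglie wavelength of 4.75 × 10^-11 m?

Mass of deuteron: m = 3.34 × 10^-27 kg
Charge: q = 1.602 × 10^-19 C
1.82 × 10^-1 V

From λ = h/√(2mqV), we solve for V:

λ² = h²/(2mqV)
V = h²/(2mqλ²)
V = (6.626 × 10^-34 J·s)² / (2 × 3.34 × 10^-27 kg × 1.602 × 10^-19 C × (4.75 × 10^-11 m)²)
V = 1.82 × 10^-1 V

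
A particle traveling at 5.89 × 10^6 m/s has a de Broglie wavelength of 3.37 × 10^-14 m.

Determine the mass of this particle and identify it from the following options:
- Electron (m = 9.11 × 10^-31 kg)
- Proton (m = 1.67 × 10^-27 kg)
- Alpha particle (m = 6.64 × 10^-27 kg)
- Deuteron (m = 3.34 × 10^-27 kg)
The particle is a deuteron.

From λ = h/(mv), solve for mass:

m = h/(λv)
m = (6.626 × 10^-34 J·s) / (3.37 × 10^-14 m × 5.89 × 10^6 m/s)
m = 3.34 × 10^-27 kg

Comparing with the listed masses, this is closest to a deuteron.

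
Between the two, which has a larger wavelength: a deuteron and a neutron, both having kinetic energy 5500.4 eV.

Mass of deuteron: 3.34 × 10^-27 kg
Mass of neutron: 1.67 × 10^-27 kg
The neutron has the longer wavelength.

Using λ = h/√(2mKE):

For deuteron: λ₁ = h/√(2m₁KE) = 2.73 × 10^-13 m
For neutron: λ₂ = h/√(2m₂KE) = 3.86 × 10^-13 m

Since λ ∝ 1/√m at constant kinetic energy, the lighter particle has the longer wavelength.

The neutron has the longer de Broglie wavelength.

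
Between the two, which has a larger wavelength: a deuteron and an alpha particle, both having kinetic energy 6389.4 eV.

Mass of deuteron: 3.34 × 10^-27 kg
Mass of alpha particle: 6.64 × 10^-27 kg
The deuteron has the longer wavelength.

Using λ = h/√(2mKE):

For deuteron: λ₁ = h/√(2m₁KE) = 2.53 × 10^-13 m
For alpha particle: λ₂ = h/√(2m₂KE) = 1.80 × 10^-13 m

Since λ ∝ 1/√m at constant kinetic energy, the lighter particle has the longer wavelength.

The deuteron has the longer de Broglie wavelength.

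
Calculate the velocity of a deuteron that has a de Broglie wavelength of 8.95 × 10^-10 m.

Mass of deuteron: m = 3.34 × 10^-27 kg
2.22 × 10^2 m/s

From the de Broglie relation λ = h/(mv), we solve for v:

v = h/(mλ)
v = (6.626 × 10^-34 J·s) / (3.34 × 10^-27 kg × 8.95 × 10^-10 m)
v = 2.22 × 10^2 m/s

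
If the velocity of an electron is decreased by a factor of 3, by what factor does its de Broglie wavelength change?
The wavelength increases by a factor of 3.

From λ = h/(mv), the wavelength is inversely proportional to velocity:

λ ∝ 1/v

If v → v/3, then λ → 3λ

When velocity is decreased by a factor of 3, the wavelength increases by a factor of 3.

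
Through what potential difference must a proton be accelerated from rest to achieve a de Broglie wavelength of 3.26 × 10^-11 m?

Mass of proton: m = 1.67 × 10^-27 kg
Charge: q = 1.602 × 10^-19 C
7.72 × 10^-1 V

From λ = h/√(2mqV), we solve for V:

λ² = h²/(2mqV)
V = h²/(2mqλ²)
V = (6.626 × 10^-34 J·s)² / (2 × 1.67 × 10^-27 kg × 1.602 × 10^-19 C × (3.26 × 10^-11 m)²)
V = 7.72 × 10^-1 V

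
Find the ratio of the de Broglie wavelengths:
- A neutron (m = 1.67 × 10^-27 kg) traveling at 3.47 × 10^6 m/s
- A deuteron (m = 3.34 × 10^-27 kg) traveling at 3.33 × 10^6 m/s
λ₁/λ₂ = 1.92

Using λ = h/(mv):

λ₁ = h/(m₁v₁) = 1.14 × 10^-13 m
λ₂ = h/(m₂v₂) = 5.96 × 10^-14 m

Ratio λ₁/λ₂ = (m₂v₂)/(m₁v₁)
         = (3.34 × 10^-27 kg × 3.33 × 10^6 m/s) / (1.67 × 10^-27 kg × 3.47 × 10^6 m/s)
         = 1.92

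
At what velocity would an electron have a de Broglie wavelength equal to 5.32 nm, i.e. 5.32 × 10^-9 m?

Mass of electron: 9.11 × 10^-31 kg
1.37 × 10^5 m/s

From λ = h/(mv), solve for v:

v = h/(mλ)
v = (6.626 × 10^-34 J·s) / (9.11 × 10^-31 kg × 5.32 × 10^-9 m)
v = 1.37 × 10^5 m/s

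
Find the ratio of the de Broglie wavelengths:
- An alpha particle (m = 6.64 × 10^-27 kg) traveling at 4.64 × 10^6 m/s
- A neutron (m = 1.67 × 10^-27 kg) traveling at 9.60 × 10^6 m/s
λ₁/λ₂ = 0.520

Using λ = h/(mv):

λ₁ = h/(m₁v₁) = 2.15 × 10^-14 m
λ₂ = h/(m₂v₂) = 4.13 × 10^-14 m

Ratio λ₁/λ₂ = (m₂v₂)/(m₁v₁)
         = (1.67 × 10^-27 kg × 9.60 × 10^6 m/s) / (6.64 × 10^-27 kg × 4.64 × 10^6 m/s)
         = 0.520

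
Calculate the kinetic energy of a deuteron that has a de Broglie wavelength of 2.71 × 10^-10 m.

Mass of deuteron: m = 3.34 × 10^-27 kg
8.95 × 10^-22 J (or 5.59 × 10^-3 eV)

From λ = h/√(2mKE), we solve for KE:

λ² = h²/(2mKE)
KE = h²/(2mλ²)
KE = (6.626 × 10^-34 J·s)² / (2 × 3.34 × 10^-27 kg × (2.71 × 10^-10 m)²)
KE = 8.95 × 10^-22 J
KE = 5.59 × 10^-3 eV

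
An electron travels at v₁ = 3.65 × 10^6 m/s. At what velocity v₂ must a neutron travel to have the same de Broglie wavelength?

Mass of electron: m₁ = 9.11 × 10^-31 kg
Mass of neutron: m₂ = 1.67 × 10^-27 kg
v₂ = 1.99 × 10^3 m/s

For equal de Broglie wavelengths: λ₁ = λ₂

h/(m₁v₁) = h/(m₂v₂)
m₁v₁ = m₂v₂
v₂ = v₁ · (m₁/m₂)

v₂ = 3.65 × 10^6 m/s × (9.11 × 10^-31 kg / 1.67 × 10^-27 kg)
v₂ = 1.99 × 10^3 m/s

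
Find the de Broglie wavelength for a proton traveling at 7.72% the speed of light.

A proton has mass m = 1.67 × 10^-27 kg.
1.71 × 10^-14 m

Using the de Broglie relation λ = h/(mv):

v = 7.72% × c = 2.314 × 10^7 m/s

λ = h/(mv)
λ = (6.626 × 10^-34 J·s) / (1.67 × 10^-27 kg × 2.314 × 10^7 m/s)
λ = 1.71 × 10^-14 m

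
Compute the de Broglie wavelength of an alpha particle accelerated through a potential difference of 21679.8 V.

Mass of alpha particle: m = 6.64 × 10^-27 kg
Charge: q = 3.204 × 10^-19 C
6.90 × 10^-14 m

When a particle is accelerated through voltage V, it gains kinetic energy KE = qV.

The de Broglie wavelength is then λ = h/√(2mqV):

λ = h/√(2mqV)
λ = (6.626 × 10^-34 J·s) / √(2 × 6.64 × 10^-27 kg × 3.204 × 10^-19 C × 21679.8 V)
λ = 6.90 × 10^-14 m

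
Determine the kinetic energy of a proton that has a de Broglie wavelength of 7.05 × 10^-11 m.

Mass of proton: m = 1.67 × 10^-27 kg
2.64 × 10^-20 J (or 0.165 eV)

From λ = h/√(2mKE), we solve for KE:

λ² = h²/(2mKE)
KE = h²/(2mλ²)
KE = (6.626 × 10^-34 J·s)² / (2 × 1.67 × 10^-27 kg × (7.05 × 10^-11 m)²)
KE = 2.64 × 10^-20 J
KE = 0.165 eV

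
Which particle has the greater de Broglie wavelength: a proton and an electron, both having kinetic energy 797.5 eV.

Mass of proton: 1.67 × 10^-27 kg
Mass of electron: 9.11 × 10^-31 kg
The electron has the longer wavelength.

Using λ = h/√(2mKE):

For proton: λ₁ = h/√(2m₁KE) = 1.01 × 10^-12 m
For electron: λ₂ = h/√(2m₂KE) = 4.34 × 10^-11 m

Since λ ∝ 1/√m at constant kinetic energy, the lighter particle has the longer wavelength.

The electron has the longer de Broglie wavelength.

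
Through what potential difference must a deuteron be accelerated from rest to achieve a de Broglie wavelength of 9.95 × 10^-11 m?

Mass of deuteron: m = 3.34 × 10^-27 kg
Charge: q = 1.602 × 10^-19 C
4.14 × 10^-2 V

From λ = h/√(2mqV), we solve for V:

λ² = h²/(2mqV)
V = h²/(2mqλ²)
V = (6.626 × 10^-34 J·s)² / (2 × 3.34 × 10^-27 kg × 1.602 × 10^-19 C × (9.95 × 10^-11 m)²)
V = 4.14 × 10^-2 V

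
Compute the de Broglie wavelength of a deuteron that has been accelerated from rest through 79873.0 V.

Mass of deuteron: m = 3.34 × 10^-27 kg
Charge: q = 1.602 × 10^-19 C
7.17 × 10^-14 m

When a particle is accelerated through voltage V, it gains kinetic energy KE = qV.

The de Broglie wavelength is then λ = h/√(2mqV):

λ = h/√(2mqV)
λ = (6.626 × 10^-34 J·s) / √(2 × 3.34 × 10^-27 kg × 1.602 × 10^-19 C × 79873.0 V)
λ = 7.17 × 10^-14 m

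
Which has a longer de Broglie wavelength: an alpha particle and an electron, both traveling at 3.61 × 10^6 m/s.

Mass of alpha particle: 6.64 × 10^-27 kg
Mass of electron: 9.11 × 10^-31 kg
The electron has the longer wavelength.

Using λ = h/(mv), since both particles have the same velocity, the wavelength depends only on mass.

For alpha particle: λ₁ = h/(m₁v) = 2.76 × 10^-14 m
For electron: λ₂ = h/(m₂v) = 2.01 × 10^-10 m

Since λ ∝ 1/m at constant velocity, the lighter particle has the longer wavelength.

The electron has the longer de Broglie wavelength.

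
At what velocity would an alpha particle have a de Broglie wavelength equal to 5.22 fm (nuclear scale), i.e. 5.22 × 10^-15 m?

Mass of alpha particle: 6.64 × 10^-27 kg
1.91 × 10^7 m/s

From λ = h/(mv), solve for v:

v = h/(mλ)
v = (6.626 × 10^-34 J·s) / (6.64 × 10^-27 kg × 5.22 × 10^-15 m)
v = 1.91 × 10^7 m/s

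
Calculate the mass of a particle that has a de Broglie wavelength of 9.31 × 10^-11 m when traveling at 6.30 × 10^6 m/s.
1.13 × 10^-30 kg

From the de Broglie relation λ = h/(mv), we solve for m:

m = h/(λv)
m = (6.626 × 10^-34 J·s) / (9.31 × 10^-11 m × 6.30 × 10^6 m/s)
m = 1.13 × 10^-30 kg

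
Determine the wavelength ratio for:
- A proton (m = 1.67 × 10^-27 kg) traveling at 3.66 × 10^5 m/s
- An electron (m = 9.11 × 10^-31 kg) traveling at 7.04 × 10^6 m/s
λ₁/λ₂ = 0.0105

Using λ = h/(mv):

λ₁ = h/(m₁v₁) = 1.08 × 10^-12 m
λ₂ = h/(m₂v₂) = 1.03 × 10^-10 m

Ratio λ₁/λ₂ = (m₂v₂)/(m₁v₁)
         = (9.11 × 10^-31 kg × 7.04 × 10^6 m/s) / (1.67 × 10^-27 kg × 3.66 × 10^5 m/s)
         = 0.0105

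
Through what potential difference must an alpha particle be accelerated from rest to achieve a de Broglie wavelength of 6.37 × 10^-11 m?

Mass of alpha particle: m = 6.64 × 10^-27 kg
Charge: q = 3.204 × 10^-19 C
2.54 × 10^-2 V

From λ = h/√(2mqV), we solve for V:

λ² = h²/(2mqV)
V = h²/(2mqλ²)
V = (6.626 × 10^-34 J·s)² / (2 × 6.64 × 10^-27 kg × 3.204 × 10^-19 C × (6.37 × 10^-11 m)²)
V = 2.54 × 10^-2 V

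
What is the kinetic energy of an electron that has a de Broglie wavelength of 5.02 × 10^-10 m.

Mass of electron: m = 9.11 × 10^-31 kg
9.56 × 10^-19 J (or 5.97 eV)

From λ = h/√(2mKE), we solve for KE:

λ² = h²/(2mKE)
KE = h²/(2mλ²)
KE = (6.626 × 10^-34 J·s)² / (2 × 9.11 × 10^-31 kg × (5.02 × 10^-10 m)²)
KE = 9.56 × 10^-19 J
KE = 5.97 eV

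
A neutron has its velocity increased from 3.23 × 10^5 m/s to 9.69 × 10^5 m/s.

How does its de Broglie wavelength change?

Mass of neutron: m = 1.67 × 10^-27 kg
The wavelength decreases by a factor of 3.

Using λ = h/(mv):

Initial wavelength: λ₁ = h/(mv₁) = 1.23 × 10^-12 m
Final wavelength: λ₂ = h/(mv₂) = 4.09 × 10^-13 m

Since λ ∝ 1/v, when velocity increases by a factor of 3, the wavelength decreases by a factor of 3.

λ₂/λ₁ = v₁/v₂ = 1/3

The wavelength decreases by a factor of 3.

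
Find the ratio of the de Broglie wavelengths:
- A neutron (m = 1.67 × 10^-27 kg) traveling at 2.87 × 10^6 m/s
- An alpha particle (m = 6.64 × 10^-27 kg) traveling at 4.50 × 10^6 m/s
λ₁/λ₂ = 6.23

Using λ = h/(mv):

λ₁ = h/(m₁v₁) = 1.38 × 10^-13 m
λ₂ = h/(m₂v₂) = 2.22 × 10^-14 m

Ratio λ₁/λ₂ = (m₂v₂)/(m₁v₁)
         = (6.64 × 10^-27 kg × 4.50 × 10^6 m/s) / (1.67 × 10^-27 kg × 2.87 × 10^6 m/s)
         = 6.23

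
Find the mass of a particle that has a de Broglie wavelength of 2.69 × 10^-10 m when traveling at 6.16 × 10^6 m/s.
4.00 × 10^-31 kg

From the de Broglie relation λ = h/(mv), we solve for m:

m = h/(λv)
m = (6.626 × 10^-34 J·s) / (2.69 × 10^-10 m × 6.16 × 10^6 m/s)
m = 4.00 × 10^-31 kg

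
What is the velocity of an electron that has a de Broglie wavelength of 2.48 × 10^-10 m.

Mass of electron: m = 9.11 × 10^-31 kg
2.93 × 10^6 m/s

From the de Broglie relation λ = h/(mv), we solve for v:

v = h/(mλ)
v = (6.626 × 10^-34 J·s) / (9.11 × 10^-31 kg × 2.48 × 10^-10 m)
v = 2.93 × 10^6 m/s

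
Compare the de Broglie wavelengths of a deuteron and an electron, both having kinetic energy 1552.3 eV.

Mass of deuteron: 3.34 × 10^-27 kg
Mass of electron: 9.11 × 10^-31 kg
The electron has the longer wavelength.

Using λ = h/√(2mKE):

For deuteron: λ₁ = h/√(2m₁KE) = 5.14 × 10^-13 m
For electron: λ₂ = h/√(2m₂KE) = 3.11 × 10^-11 m

Since λ ∝ 1/√m at constant kinetic energy, the lighter particle has the longer wavelength.

The electron has the longer de Broglie wavelength.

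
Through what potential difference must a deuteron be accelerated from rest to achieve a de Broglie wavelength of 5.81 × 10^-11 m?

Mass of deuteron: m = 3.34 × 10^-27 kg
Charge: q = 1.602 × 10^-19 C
1.22 × 10^-1 V

From λ = h/√(2mqV), we solve for V:

λ² = h²/(2mqV)
V = h²/(2mqλ²)
V = (6.626 × 10^-34 J·s)² / (2 × 3.34 × 10^-27 kg × 1.602 × 10^-19 C × (5.81 × 10^-11 m)²)
V = 1.22 × 10^-1 V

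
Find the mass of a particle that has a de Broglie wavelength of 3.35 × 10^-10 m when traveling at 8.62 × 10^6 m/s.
2.29 × 10^-31 kg

From the de Broglie relation λ = h/(mv), we solve for m:

m = h/(λv)
m = (6.626 × 10^-34 J·s) / (3.35 × 10^-10 m × 8.62 × 10^6 m/s)
m = 2.29 × 10^-31 kg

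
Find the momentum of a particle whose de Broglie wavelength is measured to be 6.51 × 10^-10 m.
1.02 × 10^-24 kg·m/s

From the de Broglie relation λ = h/p, we solve for p:

p = h/λ
p = (6.626 × 10^-34 J·s) / (6.51 × 10^-10 m)
p = 1.02 × 10^-24 kg·m/s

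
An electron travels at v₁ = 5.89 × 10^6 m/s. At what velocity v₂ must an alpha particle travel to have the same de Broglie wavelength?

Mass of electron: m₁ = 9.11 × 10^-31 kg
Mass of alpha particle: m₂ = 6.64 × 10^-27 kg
v₂ = 8.08 × 10^2 m/s

For equal de Broglie wavelengths: λ₁ = λ₂

h/(m₁v₁) = h/(m₂v₂)
m₁v₁ = m₂v₂
v₂ = v₁ · (m₁/m₂)

v₂ = 5.89 × 10^6 m/s × (9.11 × 10^-31 kg / 6.64 × 10^-27 kg)
v₂ = 8.08 × 10^2 m/s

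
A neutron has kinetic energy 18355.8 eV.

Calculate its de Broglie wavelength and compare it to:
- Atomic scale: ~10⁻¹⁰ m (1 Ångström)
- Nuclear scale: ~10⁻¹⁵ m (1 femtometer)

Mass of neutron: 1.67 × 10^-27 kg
λ = 2.11 × 10^-13 m, which is between nuclear and atomic scales.

Using λ = h/√(2mKE):

KE = 18355.8 eV = 2.941 × 10^-15 J

λ = h/√(2mKE)
λ = (6.626 × 10^-34 J·s) / √(2 × 1.67 × 10^-27 kg × 2.941 × 10^-15 J)
λ = 2.11 × 10^-13 m

Comparison:
- Atomic scale (10⁻¹⁰ m): λ is 0.0021× this size
- Nuclear scale (10⁻¹⁵ m): λ is 2.1e+02× this size

The wavelength is between nuclear and atomic scales.

This wavelength is appropriate for probing atomic structure but too large for nuclear physics experiments.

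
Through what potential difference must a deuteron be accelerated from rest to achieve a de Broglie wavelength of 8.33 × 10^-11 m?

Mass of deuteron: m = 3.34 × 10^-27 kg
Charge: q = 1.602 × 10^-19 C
5.91 × 10^-2 V

From λ = h/√(2mqV), we solve for V:

λ² = h²/(2mqV)
V = h²/(2mqλ²)
V = (6.626 × 10^-34 J·s)² / (2 × 3.34 × 10^-27 kg × 1.602 × 10^-19 C × (8.33 × 10^-11 m)²)
V = 5.91 × 10^-2 V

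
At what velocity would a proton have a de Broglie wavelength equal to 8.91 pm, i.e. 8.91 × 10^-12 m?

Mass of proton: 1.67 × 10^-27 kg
4.45 × 10^4 m/s

From λ = h/(mv), solve for v:

v = h/(mλ)
v = (6.626 × 10^-34 J·s) / (1.67 × 10^-27 kg × 8.91 × 10^-12 m)
v = 4.45 × 10^4 m/s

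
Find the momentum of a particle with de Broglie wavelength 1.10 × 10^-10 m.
6.02 × 10^-24 kg·m/s

From the de Broglie relation λ = h/p, we solve for p:

p = h/λ
p = (6.626 × 10^-34 J·s) / (1.10 × 10^-10 m)
p = 6.02 × 10^-24 kg·m/s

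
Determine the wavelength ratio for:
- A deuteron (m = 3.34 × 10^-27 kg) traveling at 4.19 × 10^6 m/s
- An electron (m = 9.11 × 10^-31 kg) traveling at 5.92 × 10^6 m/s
λ₁/λ₂ = 3.85 × 10^-4

Using λ = h/(mv):

λ₁ = h/(m₁v₁) = 4.73 × 10^-14 m
λ₂ = h/(m₂v₂) = 1.23 × 10^-10 m

Ratio λ₁/λ₂ = (m₂v₂)/(m₁v₁)
         = (9.11 × 10^-31 kg × 5.92 × 10^6 m/s) / (3.34 × 10^-27 kg × 4.19 × 10^6 m/s)
         = 3.85 × 10^-4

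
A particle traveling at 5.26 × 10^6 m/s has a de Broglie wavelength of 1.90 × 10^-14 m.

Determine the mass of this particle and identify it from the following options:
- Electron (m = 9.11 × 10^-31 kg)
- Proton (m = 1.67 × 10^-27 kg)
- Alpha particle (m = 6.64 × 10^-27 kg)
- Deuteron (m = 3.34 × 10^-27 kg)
The particle is an alpha particle.

From λ = h/(mv), solve for mass:

m = h/(λv)
m = (6.626 × 10^-34 J·s) / (1.90 × 10^-14 m × 5.26 × 10^6 m/s)
m = 6.63 × 10^-27 kg

Comparing with the listed masses, this is closest to an alpha particle.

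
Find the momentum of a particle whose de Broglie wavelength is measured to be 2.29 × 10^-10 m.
2.89 × 10^-24 kg·m/s

From the de Broglie relation λ = h/p, we solve for p:

p = h/λ
p = (6.626 × 10^-34 J·s) / (2.29 × 10^-10 m)
p = 2.89 × 10^-24 kg·m/s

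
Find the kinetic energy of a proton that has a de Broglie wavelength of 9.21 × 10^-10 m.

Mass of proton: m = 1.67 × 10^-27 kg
1.55 × 10^-22 J (or 9.67 × 10^-4 eV)

From λ = h/√(2mKE), we solve for KE:

λ² = h²/(2mKE)
KE = h²/(2mλ²)
KE = (6.626 × 10^-34 J·s)² / (2 × 1.67 × 10^-27 kg × (9.21 × 10^-10 m)²)
KE = 1.55 × 10^-22 J
KE = 9.67 × 10^-4 eV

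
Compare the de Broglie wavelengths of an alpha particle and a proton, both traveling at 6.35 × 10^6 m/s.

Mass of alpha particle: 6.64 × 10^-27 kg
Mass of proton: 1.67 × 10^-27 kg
The proton has the longer wavelength.

Using λ = h/(mv), since both particles have the same velocity, the wavelength depends only on mass.

For alpha particle: λ₁ = h/(m₁v) = 1.57 × 10^-14 m
For proton: λ₂ = h/(m₂v) = 6.25 × 10^-14 m

Since λ ∝ 1/m at constant velocity, the lighter particle has the longer wavelength.

The proton has the longer de Broglie wavelength.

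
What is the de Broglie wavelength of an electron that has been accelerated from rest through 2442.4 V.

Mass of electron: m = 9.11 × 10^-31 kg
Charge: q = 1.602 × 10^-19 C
2.48 × 10^-11 m

When a particle is accelerated through voltage V, it gains kinetic energy KE = qV.

The de Broglie wavelength is then λ = h/√(2mqV):

λ = h/√(2mqV)
λ = (6.626 × 10^-34 J·s) / √(2 × 9.11 × 10^-31 kg × 1.602 × 10^-19 C × 2442.4 V)
λ = 2.48 × 10^-11 m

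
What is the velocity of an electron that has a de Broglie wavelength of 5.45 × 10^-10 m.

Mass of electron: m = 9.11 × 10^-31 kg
1.33 × 10^6 m/s

From the de Broglie relation λ = h/(mv), we solve for v:

v = h/(mλ)
v = (6.626 × 10^-34 J·s) / (9.11 × 10^-31 kg × 5.45 × 10^-10 m)
v = 1.33 × 10^6 m/s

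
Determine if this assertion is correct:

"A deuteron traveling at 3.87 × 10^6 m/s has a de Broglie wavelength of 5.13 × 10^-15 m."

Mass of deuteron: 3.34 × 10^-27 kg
False

The claim is incorrect.

Using λ = h/(mv):
λ = (6.626 × 10^-34 J·s) / (3.34 × 10^-27 kg × 3.87 × 10^6 m/s)
λ = 5.13 × 10^-14 m

The actual wavelength differs from the claimed 5.13 × 10^-15 m.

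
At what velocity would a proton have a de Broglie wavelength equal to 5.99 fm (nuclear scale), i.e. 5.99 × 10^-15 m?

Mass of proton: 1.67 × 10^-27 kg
6.62 × 10^7 m/s

From λ = h/(mv), solve for v:

v = h/(mλ)
v = (6.626 × 10^-34 J·s) / (1.67 × 10^-27 kg × 5.99 × 10^-15 m)
v = 6.62 × 10^7 m/s

Note: This velocity is 22.1% of the speed of light, so relativistic corrections would be needed for a more accurate calculation.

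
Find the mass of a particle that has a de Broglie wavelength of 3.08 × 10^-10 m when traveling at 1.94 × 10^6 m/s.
1.11 × 10^-30 kg

From the de Broglie relation λ = h/(mv), we solve for m:

m = h/(λv)
m = (6.626 × 10^-34 J·s) / (3.08 × 10^-10 m × 1.94 × 10^6 m/s)
m = 1.11 × 10^-30 kg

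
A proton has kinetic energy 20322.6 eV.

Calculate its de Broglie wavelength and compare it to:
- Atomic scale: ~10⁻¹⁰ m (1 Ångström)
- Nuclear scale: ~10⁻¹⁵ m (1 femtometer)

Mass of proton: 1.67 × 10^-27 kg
λ = 2.01 × 10^-13 m, which is between nuclear and atomic scales.

Using λ = h/√(2mKE):

KE = 20322.6 eV = 3.256 × 10^-15 J

λ = h/√(2mKE)
λ = (6.626 × 10^-34 J·s) / √(2 × 1.67 × 10^-27 kg × 3.256 × 10^-15 J)
λ = 2.01 × 10^-13 m

Comparison:
- Atomic scale (10⁻¹⁰ m): λ is 0.002× this size
- Nuclear scale (10⁻¹⁵ m): λ is 2e+02× this size

The wavelength is between nuclear and atomic scales.

This wavelength is appropriate for probing atomic structure but too large for nuclear physics experiments.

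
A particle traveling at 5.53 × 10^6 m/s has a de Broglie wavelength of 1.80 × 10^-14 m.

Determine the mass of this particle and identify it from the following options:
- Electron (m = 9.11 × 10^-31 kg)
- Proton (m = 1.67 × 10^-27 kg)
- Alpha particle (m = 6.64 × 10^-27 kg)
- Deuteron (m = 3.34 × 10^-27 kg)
The particle is an alpha particle.

From λ = h/(mv), solve for mass:

m = h/(λv)
m = (6.626 × 10^-34 J·s) / (1.80 × 10^-14 m × 5.53 × 10^6 m/s)
m = 6.66 × 10^-27 kg

Comparing with the listed masses, this is closest to an alpha particle.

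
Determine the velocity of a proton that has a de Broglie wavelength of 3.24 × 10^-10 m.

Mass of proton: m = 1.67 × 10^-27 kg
1.22 × 10^3 m/s

From the de Broglie relation λ = h/(mv), we solve for v:

v = h/(mλ)
v = (6.626 × 10^-34 J·s) / (1.67 × 10^-27 kg × 3.24 × 10^-10 m)
v = 1.22 × 10^3 m/s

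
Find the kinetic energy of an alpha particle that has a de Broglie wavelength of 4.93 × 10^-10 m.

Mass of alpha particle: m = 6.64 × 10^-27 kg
1.36 × 10^-22 J (or 8.49 × 10^-4 eV)

From λ = h/√(2mKE), we solve for KE:

λ² = h²/(2mKE)
KE = h²/(2mλ²)
KE = (6.626 × 10^-34 J·s)² / (2 × 6.64 × 10^-27 kg × (4.93 × 10^-10 m)²)
KE = 1.36 × 10^-22 J
KE = 8.49 × 10^-4 eV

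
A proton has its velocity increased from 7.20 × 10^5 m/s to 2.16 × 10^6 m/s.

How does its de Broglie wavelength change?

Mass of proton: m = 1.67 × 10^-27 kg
The wavelength decreases by a factor of 3.

Using λ = h/(mv):

Initial wavelength: λ₁ = h/(mv₁) = 5.51 × 10^-13 m
Final wavelength: λ₂ = h/(mv₂) = 1.84 × 10^-13 m

Since λ ∝ 1/v, when velocity increases by a factor of 3, the wavelength decreases by a factor of 3.

λ₂/λ₁ = v₁/v₂ = 1/3

The wavelength decreases by a factor of 3.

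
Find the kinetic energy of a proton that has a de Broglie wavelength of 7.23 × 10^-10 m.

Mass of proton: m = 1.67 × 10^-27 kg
2.51 × 10^-22 J (or 1.57 × 10^-3 eV)

From λ = h/√(2mKE), we solve for KE:

λ² = h²/(2mKE)
KE = h²/(2mλ²)
KE = (6.626 × 10^-34 J·s)² / (2 × 1.67 × 10^-27 kg × (7.23 × 10^-10 m)²)
KE = 2.51 × 10^-22 J
KE = 1.57 × 10^-3 eV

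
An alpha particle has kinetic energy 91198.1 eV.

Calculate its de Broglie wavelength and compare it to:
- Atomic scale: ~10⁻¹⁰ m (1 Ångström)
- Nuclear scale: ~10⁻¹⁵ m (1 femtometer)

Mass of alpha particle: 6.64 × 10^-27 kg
λ = 4.76 × 10^-14 m, which is between nuclear and atomic scales.

Using λ = h/√(2mKE):

KE = 91198.1 eV = 1.461 × 10^-14 J

λ = h/√(2mKE)
λ = (6.626 × 10^-34 J·s) / √(2 × 6.64 × 10^-27 kg × 1.461 × 10^-14 J)
λ = 4.76 × 10^-14 m

Comparison:
- Atomic scale (10⁻¹⁰ m): λ is 0.00048× this size
- Nuclear scale (10⁻¹⁵ m): λ is 48× this size

The wavelength is between nuclear and atomic scales.

This wavelength is appropriate for probing atomic structure but too large for nuclear physics experiments.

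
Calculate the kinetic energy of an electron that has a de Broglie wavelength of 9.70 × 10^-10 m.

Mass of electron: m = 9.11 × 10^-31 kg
2.56 × 10^-19 J (or 1.60 eV)

From λ = h/√(2mKE), we solve for KE:

λ² = h²/(2mKE)
KE = h²/(2mλ²)
KE = (6.626 × 10^-34 J·s)² / (2 × 9.11 × 10^-31 kg × (9.70 × 10^-10 m)²)
KE = 2.56 × 10^-19 J
KE = 1.60 eV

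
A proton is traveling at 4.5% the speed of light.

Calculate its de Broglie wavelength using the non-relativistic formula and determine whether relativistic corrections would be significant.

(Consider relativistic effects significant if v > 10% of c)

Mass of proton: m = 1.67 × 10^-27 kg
No, relativistic corrections are not needed.

Using the non-relativistic de Broglie formula λ = h/(mv):

v = 4.5% × c = 1.349 × 10^7 m/s

λ = h/(mv)
λ = (6.626 × 10^-34 J·s) / (1.67 × 10^-27 kg × 1.349 × 10^7 m/s)
λ = 2.94 × 10^-14 m

Since v = 4.5% of c < 10% of c, relativistic corrections are NOT significant and this non-relativistic result is a good approximation.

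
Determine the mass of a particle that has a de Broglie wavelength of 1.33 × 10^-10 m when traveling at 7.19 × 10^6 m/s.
6.93 × 10^-31 kg

From the de Broglie relation λ = h/(mv), we solve for m:

m = h/(λv)
m = (6.626 × 10^-34 J·s) / (1.33 × 10^-10 m × 7.19 × 10^6 m/s)
m = 6.93 × 10^-31 kg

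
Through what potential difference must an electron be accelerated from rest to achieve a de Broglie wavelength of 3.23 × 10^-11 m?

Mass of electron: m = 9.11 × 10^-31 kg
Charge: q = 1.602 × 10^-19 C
1.44 × 10^3 V

From λ = h/√(2mqV), we solve for V:

λ² = h²/(2mqV)
V = h²/(2mqλ²)
V = (6.626 × 10^-34 J·s)² / (2 × 9.11 × 10^-31 kg × 1.602 × 10^-19 C × (3.23 × 10^-11 m)²)
V = 1.44 × 10^3 V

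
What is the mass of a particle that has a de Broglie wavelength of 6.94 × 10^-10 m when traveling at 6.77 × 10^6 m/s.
1.41 × 10^-31 kg

From the de Broglie relation λ = h/(mv), we solve for m:

m = h/(λv)
m = (6.626 × 10^-34 J·s) / (6.94 × 10^-10 m × 6.77 × 10^6 m/s)
m = 1.41 × 10^-31 kg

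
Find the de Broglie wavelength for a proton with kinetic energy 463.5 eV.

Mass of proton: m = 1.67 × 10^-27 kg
1.33 × 10^-12 m

Using λ = h/√(2mKE):

First convert KE to Joules: KE = 463.5 eV = 7.426 × 10^-17 J

λ = h/√(2mKE)
λ = (6.626 × 10^-34 J·s) / √(2 × 1.67 × 10^-27 kg × 7.426 × 10^-17 J)
λ = 1.33 × 10^-12 m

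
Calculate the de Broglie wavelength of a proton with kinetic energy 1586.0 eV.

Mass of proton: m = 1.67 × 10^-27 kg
7.19 × 10^-13 m

Using λ = h/√(2mKE):

First convert KE to Joules: KE = 1586.0 eV = 2.541 × 10^-16 J

λ = h/√(2mKE)
λ = (6.626 × 10^-34 J·s) / √(2 × 1.67 × 10^-27 kg × 2.541 × 10^-16 J)
λ = 7.19 × 10^-13 m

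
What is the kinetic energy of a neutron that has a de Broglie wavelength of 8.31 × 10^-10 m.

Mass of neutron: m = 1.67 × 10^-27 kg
1.90 × 10^-22 J (or 1.19 × 10^-3 eV)

From λ = h/√(2mKE), we solve for KE:

λ² = h²/(2mKE)
KE = h²/(2mλ²)
KE = (6.626 × 10^-34 J·s)² / (2 × 1.67 × 10^-27 kg × (8.31 × 10^-10 m)²)
KE = 1.90 × 10^-22 J
KE = 1.19 × 10^-3 eV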